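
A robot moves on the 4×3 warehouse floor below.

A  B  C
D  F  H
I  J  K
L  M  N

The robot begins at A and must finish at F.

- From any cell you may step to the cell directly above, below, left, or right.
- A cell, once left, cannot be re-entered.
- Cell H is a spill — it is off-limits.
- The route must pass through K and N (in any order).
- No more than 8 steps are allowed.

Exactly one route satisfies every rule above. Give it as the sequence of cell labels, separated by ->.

The budget equals the shortest possible length, so every move has to be on a shortest route through the required cells.
Route from A: down 3 to L, right 2 to N, up 1 to K, left 1 to J, up 1 to F — 8 moves in all.
Check: all required cells visited; 8 ≤ 8 moves.

A -> D -> I -> L -> M -> N -> K -> J -> F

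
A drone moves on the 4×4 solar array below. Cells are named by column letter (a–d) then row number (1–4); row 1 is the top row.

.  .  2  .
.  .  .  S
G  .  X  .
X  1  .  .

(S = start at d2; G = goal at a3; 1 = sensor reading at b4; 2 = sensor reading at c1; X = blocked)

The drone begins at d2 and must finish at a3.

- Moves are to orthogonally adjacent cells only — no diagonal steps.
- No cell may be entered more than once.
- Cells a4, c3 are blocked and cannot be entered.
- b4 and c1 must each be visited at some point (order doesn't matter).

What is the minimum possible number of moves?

Any route passes through b4 and c1 in some order between d2 and a3. Summing Manhattan distances along each leg and taking the cheapest ordering (d2 → c1 → b4 → a3) gives a lower bound of 2 + 4 + 2 = 8 moves.
The shortest route satisfying every rule uses 12 moves: d2 → d3 → d4 → c4 → b4 → b3 → b2 → c2 → c1 → b1 → a1 → a2 → a3.
The bound of 8 isn't tight here; checking systematically, no route of length 8 through 11 satisfies every constraint (on a 4-connected grid the length of any start-to-goal walk has the same parity as the Manhattan bound, so only lengths 8, 10, 12, … need checking), so 12 is the minimum.

12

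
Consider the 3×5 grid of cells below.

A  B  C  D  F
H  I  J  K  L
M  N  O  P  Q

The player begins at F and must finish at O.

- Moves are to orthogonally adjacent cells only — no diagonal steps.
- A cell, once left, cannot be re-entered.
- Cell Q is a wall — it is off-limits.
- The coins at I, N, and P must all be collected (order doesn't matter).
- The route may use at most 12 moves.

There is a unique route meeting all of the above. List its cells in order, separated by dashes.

F - D - C - B - A - H - M - N - I - J - K - P - O

The budget equals the shortest possible length, so every move has to be on a shortest route through the required cells.
Route from F: left 4 to A, down 2 to M, right 1 to N, up 1 to I, right 2 to K, down 1 to P, left 1 to O — 12 moves in all.
Check: all required cells visited; 12 ≤ 12 moves.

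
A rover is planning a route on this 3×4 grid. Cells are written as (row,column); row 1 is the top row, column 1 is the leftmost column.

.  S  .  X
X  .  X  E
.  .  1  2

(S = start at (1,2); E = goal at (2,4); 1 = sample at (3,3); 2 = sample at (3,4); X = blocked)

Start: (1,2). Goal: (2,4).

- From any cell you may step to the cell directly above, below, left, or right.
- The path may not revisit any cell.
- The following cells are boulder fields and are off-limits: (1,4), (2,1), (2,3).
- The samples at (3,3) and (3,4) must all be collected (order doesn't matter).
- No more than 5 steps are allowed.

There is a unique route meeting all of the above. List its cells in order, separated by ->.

Any route must reach (3,3) and (3,4) and still end at (2,4) within 5 moves, so the order of the required stops is forced.
Route from (1,2): down 2 to (3,2), right 2 to (3,4), up 1 to (2,4) — 5 moves in all.
Check: all required cells visited; 5 ≤ 5 moves.

(1,2) -> (2,2) -> (3,2) -> (3,3) -> (3,4) -> (2,4)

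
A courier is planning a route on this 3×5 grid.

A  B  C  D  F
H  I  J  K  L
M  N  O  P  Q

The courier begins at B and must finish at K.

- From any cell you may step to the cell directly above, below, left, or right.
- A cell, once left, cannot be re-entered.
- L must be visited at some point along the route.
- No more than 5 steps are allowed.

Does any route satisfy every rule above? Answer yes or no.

One route that works: B → C → D → F → L → K.

yes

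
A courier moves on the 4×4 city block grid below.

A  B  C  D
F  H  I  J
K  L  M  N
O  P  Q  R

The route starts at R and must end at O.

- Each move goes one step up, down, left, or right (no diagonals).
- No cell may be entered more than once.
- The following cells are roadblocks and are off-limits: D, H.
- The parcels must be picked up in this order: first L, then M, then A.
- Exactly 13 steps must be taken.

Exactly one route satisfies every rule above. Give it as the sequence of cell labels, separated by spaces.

R Q P L M N J I C B A F K O

The waypoints must appear in the order L, M, A, with no cell reused.
Route from R: 2× left (reaching P), up to L, 2× right (reaching N), up to J, left to I, up to C, 2× left (reaching A), 3× down (reaching O) — 13 moves in all.
Check: order respected (L at step 3, M at step 4, A at step 10); 13 moves as required.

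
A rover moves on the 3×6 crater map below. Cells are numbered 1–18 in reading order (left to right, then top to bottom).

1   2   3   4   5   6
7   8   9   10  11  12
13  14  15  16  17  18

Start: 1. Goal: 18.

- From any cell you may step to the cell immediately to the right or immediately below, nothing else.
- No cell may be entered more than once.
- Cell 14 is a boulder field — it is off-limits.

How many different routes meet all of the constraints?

18

A right/down-only route from 1 to 18 makes exactly 2 down-moves and 5 right-moves in some order.
With no other constraints that would be C(7,2) = 21 routes.
Subtract routes through each blocked cell (inclusion–exclusion for overlaps): − through 14: 3 → 18.
That gives 18 routes.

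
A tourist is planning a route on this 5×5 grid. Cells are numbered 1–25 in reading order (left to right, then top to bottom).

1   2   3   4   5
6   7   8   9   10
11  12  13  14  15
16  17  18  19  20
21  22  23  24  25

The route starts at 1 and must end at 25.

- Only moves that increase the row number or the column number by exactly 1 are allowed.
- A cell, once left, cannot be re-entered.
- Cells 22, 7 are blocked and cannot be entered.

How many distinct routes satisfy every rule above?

A right/down-only route from 1 to 25 makes exactly 4 down-moves and 4 right-moves in some order.
With no other constraints that would be C(8,4) = 70 routes.
Subtract routes through each blocked cell (inclusion–exclusion for overlaps): − through 7: 40 − through 22: 5 + through 7&22: 2 → 27.
That gives 27 routes.

27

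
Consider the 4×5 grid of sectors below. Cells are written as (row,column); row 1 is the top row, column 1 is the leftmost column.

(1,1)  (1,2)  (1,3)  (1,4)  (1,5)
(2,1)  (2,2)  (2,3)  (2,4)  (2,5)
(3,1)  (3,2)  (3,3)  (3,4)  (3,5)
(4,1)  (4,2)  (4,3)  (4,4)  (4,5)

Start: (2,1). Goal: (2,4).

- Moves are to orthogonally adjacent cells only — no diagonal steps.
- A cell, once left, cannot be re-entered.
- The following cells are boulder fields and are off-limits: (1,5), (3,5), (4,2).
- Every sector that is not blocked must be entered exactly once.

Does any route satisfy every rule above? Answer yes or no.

Cell (2,5) has only one open neighbour but is neither the start nor the goal, so a Hamiltonian route would have to both enter and leave it through the same neighbour — impossible without revisiting.

no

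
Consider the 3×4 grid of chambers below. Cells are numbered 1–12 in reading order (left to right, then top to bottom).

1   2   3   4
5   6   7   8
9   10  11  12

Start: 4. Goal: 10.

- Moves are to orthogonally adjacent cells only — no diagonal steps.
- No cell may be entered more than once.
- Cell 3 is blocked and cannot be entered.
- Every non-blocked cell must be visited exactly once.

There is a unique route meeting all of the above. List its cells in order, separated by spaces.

Need to visit all 11 open cells exactly once, starting at 4 and ending at 10.
Cell 2 has only two open neighbours (6 and 1), so the path must pass straight through it: one of those is the cell it's entered from and the other is where it exits.
Route from 4: 2× down (reaching 12), left to 11, up to 7, left to 6, up to 2, left to 1, 2× down (reaching 9), right to 10 — 10 moves in all.
Check: all 11 open cells covered.

4 8 12 11 7 6 2 1 5 9 10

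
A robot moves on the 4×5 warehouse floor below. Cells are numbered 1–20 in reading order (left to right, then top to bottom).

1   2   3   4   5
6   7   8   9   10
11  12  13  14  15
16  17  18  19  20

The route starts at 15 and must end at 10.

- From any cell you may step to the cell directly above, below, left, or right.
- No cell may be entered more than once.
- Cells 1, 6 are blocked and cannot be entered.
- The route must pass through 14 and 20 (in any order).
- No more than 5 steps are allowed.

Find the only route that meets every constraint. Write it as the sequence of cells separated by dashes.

The 5-move cap with required stops at 14, 20 leaves no slack for detours.
Route from 15: down 1 to 20, left 1 to 19, up 2 to 9, right 1 to 10 — 5 moves in all.
Check: all required cells visited; 5 ≤ 5 moves.

15 - 20 - 19 - 14 - 9 - 10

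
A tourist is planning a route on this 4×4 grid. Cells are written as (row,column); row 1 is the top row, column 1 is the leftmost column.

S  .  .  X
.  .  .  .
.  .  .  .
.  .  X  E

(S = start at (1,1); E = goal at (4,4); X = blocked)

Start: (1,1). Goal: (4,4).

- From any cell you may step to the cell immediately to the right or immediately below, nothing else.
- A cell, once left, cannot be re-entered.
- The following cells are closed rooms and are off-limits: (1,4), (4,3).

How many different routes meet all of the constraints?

A right/down-only route from (1,1) to (4,4) makes exactly 3 down-moves and 3 right-moves in some order.
With no other constraints that would be C(6,3) = 20 routes.
Subtract routes through each blocked cell (inclusion–exclusion for overlaps): − through (1,4): 1 − through (4,3): 10 → 9.
That gives 9 routes.

9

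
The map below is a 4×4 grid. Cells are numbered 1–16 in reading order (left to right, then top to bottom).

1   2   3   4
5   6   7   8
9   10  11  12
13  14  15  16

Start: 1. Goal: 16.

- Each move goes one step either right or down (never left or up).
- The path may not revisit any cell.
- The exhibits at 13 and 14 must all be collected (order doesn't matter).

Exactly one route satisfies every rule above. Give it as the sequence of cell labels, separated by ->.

Moves only go right or down, so the column and row indices never decrease.
Route from 1: down 3 to 13, right 3 to 16 — 6 moves in all.
Check: all required cells visited.

1 -> 5 -> 9 -> 13 -> 14 -> 15 -> 16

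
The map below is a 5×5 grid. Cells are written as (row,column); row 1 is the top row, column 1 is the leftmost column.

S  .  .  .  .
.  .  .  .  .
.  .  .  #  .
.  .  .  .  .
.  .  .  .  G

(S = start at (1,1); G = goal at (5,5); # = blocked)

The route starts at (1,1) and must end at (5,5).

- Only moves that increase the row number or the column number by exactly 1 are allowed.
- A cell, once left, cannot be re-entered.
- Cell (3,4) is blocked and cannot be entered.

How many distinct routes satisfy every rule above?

40

A right/down-only route from (1,1) to (5,5) makes exactly 4 down-moves and 4 right-moves in some order.
With no other constraints that would be C(8,4) = 70 routes.
Subtract routes through each blocked cell (inclusion–exclusion for overlaps): − through (3,4): 30 → 40.
That gives 40 routes.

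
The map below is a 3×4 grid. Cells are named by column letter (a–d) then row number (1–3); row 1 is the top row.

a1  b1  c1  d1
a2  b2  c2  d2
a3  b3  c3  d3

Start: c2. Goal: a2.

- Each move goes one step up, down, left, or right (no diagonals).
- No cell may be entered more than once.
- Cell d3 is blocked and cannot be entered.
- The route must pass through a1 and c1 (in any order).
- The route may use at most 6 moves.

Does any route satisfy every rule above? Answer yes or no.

One route that works: c2 → c1 → b1 → a1 → a2.

yes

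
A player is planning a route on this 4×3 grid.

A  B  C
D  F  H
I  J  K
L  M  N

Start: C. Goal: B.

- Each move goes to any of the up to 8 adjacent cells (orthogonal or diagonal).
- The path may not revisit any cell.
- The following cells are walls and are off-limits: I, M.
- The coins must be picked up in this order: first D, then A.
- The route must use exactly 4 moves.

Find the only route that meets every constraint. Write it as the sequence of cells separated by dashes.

The waypoints must appear in the order D, A, with no cell reused.
Route from C: down-left to F, left to D, up to A, right to B — 4 moves in all.
Check: order respected (D at step 2, A at step 3); 4 moves as required.

C - F - D - A - B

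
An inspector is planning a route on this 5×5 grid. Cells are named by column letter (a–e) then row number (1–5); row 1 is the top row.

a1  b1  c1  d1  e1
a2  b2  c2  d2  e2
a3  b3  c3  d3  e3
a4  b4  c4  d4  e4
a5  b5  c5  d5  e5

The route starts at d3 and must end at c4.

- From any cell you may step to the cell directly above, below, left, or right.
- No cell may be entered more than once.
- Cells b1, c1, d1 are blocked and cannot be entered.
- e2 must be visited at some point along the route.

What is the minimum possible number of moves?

Any route passes through e2 somewhere between d3 and c4. Summing Manhattan distances along the two legs (d3 → e2 → c4) gives a lower bound of 2 + 4 = 6 moves.
A route of 6 moves achieves this: d3 → d2 → e2 → e3 → e4 → d4 → c4.
Since 6 matches the lower bound, it is optimal.

6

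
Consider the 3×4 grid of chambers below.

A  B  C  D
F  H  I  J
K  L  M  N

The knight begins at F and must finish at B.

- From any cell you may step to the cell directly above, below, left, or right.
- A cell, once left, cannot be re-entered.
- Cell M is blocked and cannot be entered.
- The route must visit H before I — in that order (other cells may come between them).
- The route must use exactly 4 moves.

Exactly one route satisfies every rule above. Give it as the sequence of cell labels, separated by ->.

The waypoints must appear in the order H, I, with no cell reused.
Route from F: right 2 to I, up 1 to C, left 1 to B — 4 moves in all.
Check: order respected (H at step 1, I at step 2); 4 moves as required.

F -> H -> I -> C -> B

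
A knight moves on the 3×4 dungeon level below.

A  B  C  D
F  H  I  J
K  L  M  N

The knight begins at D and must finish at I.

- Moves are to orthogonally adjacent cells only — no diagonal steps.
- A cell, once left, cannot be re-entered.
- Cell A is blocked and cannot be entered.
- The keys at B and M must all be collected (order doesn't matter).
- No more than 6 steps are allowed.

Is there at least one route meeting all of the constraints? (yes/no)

yes

One route that works: D → C → B → H → L → M → I.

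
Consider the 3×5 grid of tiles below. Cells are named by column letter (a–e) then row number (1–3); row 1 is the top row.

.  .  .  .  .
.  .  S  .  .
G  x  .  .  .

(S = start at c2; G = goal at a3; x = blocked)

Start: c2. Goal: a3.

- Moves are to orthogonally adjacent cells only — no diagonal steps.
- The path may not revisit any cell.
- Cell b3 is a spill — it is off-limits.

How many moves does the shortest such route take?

3

The Manhattan distance from c2 to a3 is |2−3| + |3−1| = 3, so at least 3 moves are needed.
A route of 3 moves achieves this: c2 → b2 → a2 → a3.
Since 3 matches the lower bound, it is optimal.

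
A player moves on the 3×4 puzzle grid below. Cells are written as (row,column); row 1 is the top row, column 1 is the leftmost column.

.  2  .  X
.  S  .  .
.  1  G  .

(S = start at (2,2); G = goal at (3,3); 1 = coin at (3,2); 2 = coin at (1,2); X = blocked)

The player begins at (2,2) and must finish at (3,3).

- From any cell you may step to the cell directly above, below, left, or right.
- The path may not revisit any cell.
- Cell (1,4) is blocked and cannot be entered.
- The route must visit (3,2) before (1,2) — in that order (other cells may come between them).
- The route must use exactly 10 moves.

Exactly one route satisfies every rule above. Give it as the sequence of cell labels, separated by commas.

The waypoints must appear in the order (3,2), (1,2), with no cell reused.
Route from (2,2): down to (3,2), left to (3,1), 2× up (reaching (1,1)), 2× right (reaching (1,3)), down to (2,3), right to (2,4), down to (3,4), left to (3,3) — 10 moves in all.
Check: order respected (1 at step 1, 2 at step 5); 10 moves as required.

(2,2), (3,2), (3,1), (2,1), (1,1), (1,2), (1,3), (2,3), (2,4), (3,4), (3,3)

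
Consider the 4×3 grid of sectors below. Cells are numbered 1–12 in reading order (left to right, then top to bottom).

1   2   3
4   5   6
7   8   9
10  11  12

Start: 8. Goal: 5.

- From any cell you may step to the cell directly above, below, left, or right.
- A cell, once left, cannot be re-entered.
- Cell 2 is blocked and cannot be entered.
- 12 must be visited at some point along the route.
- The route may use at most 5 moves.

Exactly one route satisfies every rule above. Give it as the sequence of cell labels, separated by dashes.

8 - 11 - 12 - 9 - 6 - 5

Any route must reach 12 and still end at 5 within 5 moves, so the order of the required stops is forced.
Route from 8: down 1 to 11, right 1 to 12, up 2 to 6, left 1 to 5 — 5 moves in all.
Check: all required cells visited; 5 ≤ 5 moves.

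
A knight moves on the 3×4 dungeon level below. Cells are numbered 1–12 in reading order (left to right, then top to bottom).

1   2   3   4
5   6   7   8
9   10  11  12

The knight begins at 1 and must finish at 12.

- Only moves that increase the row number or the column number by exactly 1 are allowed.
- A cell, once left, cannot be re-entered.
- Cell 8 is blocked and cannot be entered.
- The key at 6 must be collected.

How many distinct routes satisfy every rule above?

A right/down-only route from 1 to 12 makes exactly 2 down-moves and 3 right-moves in some order.
With no other constraints that would be C(5,2) = 10 routes.
Split at 6 and multiply the segment counts (each segment already excludes blocked cells): 1→6: 2; 6→12: 2; product = 4.
That gives 4 routes.

4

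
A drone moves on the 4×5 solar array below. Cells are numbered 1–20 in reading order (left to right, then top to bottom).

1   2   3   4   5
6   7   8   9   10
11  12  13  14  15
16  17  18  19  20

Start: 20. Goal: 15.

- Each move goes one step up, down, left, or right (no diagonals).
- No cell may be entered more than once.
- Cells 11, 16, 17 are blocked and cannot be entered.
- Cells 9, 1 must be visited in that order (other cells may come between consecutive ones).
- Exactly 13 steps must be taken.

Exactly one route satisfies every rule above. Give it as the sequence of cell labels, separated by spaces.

20 19 14 9 8 7 6 1 2 3 4 5 10 15

The waypoints must appear in the order 9, 1, with no cell reused.
Route from 20: left 1 to 19, up 2 to 9, left 3 to 6, up 1 to 1, right 4 to 5, down 2 to 15 — 13 moves in all.
Check: order respected (9 at step 3, 1 at step 7); 13 moves as required.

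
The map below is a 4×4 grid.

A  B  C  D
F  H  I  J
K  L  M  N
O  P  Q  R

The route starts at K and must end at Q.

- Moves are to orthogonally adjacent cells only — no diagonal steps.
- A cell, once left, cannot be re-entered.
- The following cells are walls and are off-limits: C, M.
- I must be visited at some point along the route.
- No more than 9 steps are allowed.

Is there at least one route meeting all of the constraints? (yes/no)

One route that works: K → F → H → I → J → N → R → Q.

yes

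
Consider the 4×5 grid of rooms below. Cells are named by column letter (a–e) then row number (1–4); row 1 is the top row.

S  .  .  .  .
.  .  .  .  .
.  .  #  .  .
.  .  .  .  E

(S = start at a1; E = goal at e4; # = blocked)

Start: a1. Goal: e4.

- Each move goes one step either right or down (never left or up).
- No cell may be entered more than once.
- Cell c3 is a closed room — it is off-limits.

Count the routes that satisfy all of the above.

A right/down-only route from a1 to e4 makes exactly 3 down-moves and 4 right-moves in some order.
With no other constraints that would be C(7,3) = 35 routes.
Subtract routes through each blocked cell (inclusion–exclusion for overlaps): − through c3: 18 → 17.
That gives 17 routes.

17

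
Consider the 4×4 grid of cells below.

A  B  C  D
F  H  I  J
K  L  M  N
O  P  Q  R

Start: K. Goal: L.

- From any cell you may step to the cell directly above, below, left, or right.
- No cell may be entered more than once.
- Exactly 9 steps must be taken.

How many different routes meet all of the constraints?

Need simple routes of exactly 9 moves from K to L (Manhattan distance 1, so 4 moves are spent on a detour and 4 undoing it).
Branch systematically from the start, pruning whenever the remaining move budget drops below the Manhattan distance to L or differs from it in parity. Grouping the completions by first move — via F: 16; via O: 5 (no valid completion starts via L) — and summing: 16 + 5 = 21.
That gives 21 routes.

21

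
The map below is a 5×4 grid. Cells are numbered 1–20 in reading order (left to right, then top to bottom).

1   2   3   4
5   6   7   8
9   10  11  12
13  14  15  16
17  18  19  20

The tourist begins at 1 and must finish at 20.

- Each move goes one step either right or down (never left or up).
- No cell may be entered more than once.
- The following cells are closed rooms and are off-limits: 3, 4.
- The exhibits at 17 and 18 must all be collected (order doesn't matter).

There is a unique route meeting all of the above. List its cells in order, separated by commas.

1, 5, 9, 13, 17, 18, 19, 20

Moves only go right or down, so the column and row indices never decrease.
Route from 1: 4× down (reaching 17), 3× right (reaching 20) — 7 moves in all.
Check: all required cells visited.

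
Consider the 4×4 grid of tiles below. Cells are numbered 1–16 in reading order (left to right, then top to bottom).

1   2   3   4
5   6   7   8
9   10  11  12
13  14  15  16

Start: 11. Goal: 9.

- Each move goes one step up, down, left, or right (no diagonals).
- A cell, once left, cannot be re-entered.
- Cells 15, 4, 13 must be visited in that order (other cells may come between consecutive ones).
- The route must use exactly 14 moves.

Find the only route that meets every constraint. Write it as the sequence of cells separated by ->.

11 -> 15 -> 16 -> 12 -> 8 -> 4 -> 3 -> 2 -> 1 -> 5 -> 6 -> 10 -> 14 -> 13 -> 9

The waypoints must appear in the order 15, 4, 13, with no cell reused.
Route from 11: down to 15, right to 16, 3× up (reaching 4), 3× left (reaching 1), down to 5, right to 6, 2× down (reaching 14), left to 13, up to 9 — 14 moves in all.
Check: order respected (15 at step 1, 4 at step 5, 13 at step 13); 14 moves as required.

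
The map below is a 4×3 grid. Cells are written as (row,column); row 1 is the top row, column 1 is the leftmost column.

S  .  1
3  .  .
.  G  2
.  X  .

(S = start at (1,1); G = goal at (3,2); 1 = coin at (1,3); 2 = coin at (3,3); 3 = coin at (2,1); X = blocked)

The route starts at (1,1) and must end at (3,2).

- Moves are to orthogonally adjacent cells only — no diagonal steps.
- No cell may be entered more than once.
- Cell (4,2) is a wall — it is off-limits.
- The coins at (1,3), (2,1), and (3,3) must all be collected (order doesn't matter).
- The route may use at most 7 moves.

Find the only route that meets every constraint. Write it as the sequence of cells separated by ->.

The budget equals the shortest possible length, so every move has to be on a shortest route through the required cells.
Route from (1,1): down to (2,1), right to (2,2), up to (1,2), right to (1,3), 2× down (reaching (3,3)), left to (3,2) — 7 moves in all.
Check: all required cells visited; 7 ≤ 7 moves.

(1,1) -> (2,1) -> (2,2) -> (1,2) -> (1,3) -> (2,3) -> (3,3) -> (3,2)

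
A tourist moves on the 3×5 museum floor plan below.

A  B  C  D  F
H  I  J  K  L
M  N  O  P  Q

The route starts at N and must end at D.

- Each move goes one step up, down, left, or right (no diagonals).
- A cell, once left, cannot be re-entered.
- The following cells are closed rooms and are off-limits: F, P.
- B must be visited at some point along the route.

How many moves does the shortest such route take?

4

Any route passes through B somewhere between N and D. Summing Manhattan distances along the two legs (N → B → D) gives a lower bound of 2 + 2 = 4 moves.
A route of 4 moves achieves this: N → I → B → C → D.
Since 4 matches the lower bound, it is optimal.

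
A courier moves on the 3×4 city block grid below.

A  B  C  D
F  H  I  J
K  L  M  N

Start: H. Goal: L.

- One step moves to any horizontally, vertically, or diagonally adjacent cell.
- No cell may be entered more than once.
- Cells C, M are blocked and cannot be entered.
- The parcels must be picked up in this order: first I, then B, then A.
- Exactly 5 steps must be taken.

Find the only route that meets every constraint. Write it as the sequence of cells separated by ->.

H -> I -> B -> A -> F -> L

The waypoints must appear in the order I, B, A, with no cell reused.
Route from H: right 1 to I, up-left 1 to B, left 1 to A, down 1 to F, down-right 1 to L — 5 moves in all.
Check: order respected (I at step 1, B at step 2, A at step 3); 5 moves as required.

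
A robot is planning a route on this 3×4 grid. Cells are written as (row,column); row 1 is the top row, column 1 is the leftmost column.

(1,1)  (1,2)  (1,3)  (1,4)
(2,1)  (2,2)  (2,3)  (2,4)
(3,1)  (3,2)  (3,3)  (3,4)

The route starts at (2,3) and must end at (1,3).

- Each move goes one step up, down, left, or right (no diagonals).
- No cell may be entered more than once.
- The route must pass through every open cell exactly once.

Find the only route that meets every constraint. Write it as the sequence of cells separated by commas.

Need to visit all 12 open cells exactly once, starting at (2,3) and ending at (1,3).
Route from (2,3): left 1 to (2,2), up 1 to (1,2), left 1 to (1,1), down 2 to (3,1), right 3 to (3,4), up 2 to (1,4), left 1 to (1,3) — 11 moves in all.
Check: all 12 open cells covered.

(2,3), (2,2), (1,2), (1,1), (2,1), (3,1), (3,2), (3,3), (3,4), (2,4), (1,4), (1,3)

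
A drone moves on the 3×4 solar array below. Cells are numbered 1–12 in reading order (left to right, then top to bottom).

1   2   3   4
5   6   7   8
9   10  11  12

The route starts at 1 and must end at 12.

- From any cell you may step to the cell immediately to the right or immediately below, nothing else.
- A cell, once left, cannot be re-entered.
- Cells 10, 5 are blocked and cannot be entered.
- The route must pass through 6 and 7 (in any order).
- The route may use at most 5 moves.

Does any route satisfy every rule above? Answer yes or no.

One route that works: 1 → 2 → 6 → 7 → 11 → 12.

yes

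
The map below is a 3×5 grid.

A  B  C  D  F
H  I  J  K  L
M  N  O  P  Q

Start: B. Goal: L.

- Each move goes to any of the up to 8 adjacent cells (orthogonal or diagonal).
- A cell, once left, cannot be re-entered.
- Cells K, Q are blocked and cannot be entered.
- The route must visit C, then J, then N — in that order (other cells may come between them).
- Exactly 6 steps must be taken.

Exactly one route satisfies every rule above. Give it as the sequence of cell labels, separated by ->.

The waypoints must appear in the order C, J, N, with no cell reused.
Route from B: right 1 to C, down 1 to J, down-left 1 to N, right 2 to P, up-right 1 to L — 6 moves in all.
Check: order respected (C at step 1, J at step 2, N at step 3); 6 moves as required.

B -> C -> J -> N -> O -> P -> L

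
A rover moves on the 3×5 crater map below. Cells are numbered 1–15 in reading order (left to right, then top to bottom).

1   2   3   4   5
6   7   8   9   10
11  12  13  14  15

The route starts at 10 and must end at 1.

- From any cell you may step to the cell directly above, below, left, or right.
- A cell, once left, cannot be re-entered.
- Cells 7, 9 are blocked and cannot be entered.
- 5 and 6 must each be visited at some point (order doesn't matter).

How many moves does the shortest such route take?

Any route passes through 5 and 6 in some order between 10 and 1. Summing Manhattan distances along each leg and taking the cheapest ordering (10 → 5 → 6 → 1) gives a lower bound of 1 + 5 + 1 = 7 moves.
The shortest route satisfying every rule uses 9 moves: 10 → 5 → 4 → 3 → 8 → 13 → 12 → 11 → 6 → 1.
The no-revisit rule (legs can't share cells) pushes the minimum above the 7-move bound; an exhaustive check rules out every length from 7 to 8, leaving 9 as the minimum.

9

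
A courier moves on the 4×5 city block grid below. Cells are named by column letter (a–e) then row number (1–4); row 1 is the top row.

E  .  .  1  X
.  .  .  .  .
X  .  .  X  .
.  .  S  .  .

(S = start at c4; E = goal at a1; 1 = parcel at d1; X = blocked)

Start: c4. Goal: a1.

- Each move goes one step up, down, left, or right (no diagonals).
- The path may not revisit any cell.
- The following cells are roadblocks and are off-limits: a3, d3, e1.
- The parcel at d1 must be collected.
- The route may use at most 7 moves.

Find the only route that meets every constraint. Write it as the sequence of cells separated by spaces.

c4 c3 c2 d2 d1 c1 b1 a1

The budget equals the shortest possible length, so every move has to be on a shortest route through the required cells.
Route from c4: up 2 to c2, right 1 to d2, up 1 to d1, left 3 to a1 — 7 moves in all.
Check: all required cells visited; 7 ≤ 7 moves.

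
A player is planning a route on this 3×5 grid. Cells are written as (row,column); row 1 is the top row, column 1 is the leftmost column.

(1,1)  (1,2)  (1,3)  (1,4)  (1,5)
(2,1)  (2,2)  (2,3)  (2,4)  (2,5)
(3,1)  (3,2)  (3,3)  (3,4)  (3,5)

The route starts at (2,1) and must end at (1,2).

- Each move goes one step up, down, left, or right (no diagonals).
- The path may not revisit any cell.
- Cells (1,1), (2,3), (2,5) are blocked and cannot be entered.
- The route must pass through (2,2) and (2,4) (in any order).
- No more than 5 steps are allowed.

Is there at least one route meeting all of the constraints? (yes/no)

Even ignoring the no-revisit rule, getting from (2,1) to (1,2), taking the cheapest ordering (2,1) → (2,2) → (2,4) → (1,2) needs at least 1 + 4 + 3 = 8 moves (fewest moves per leg, detouring around blocked cells), which exceeds the 5-move limit.

no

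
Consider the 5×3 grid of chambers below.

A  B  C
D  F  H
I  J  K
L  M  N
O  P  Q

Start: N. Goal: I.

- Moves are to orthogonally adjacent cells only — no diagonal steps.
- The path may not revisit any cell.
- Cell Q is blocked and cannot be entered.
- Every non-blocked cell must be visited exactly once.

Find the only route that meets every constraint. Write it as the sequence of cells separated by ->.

N -> K -> H -> C -> B -> A -> D -> F -> J -> M -> P -> O -> L -> I

Need to visit all 14 open cells exactly once, starting at N and ending at I.
Route from N: 3× up (reaching C), 2× left (reaching A), down to D, right to F, 3× down (reaching P), left to O, 2× up (reaching I) — 13 moves in all.
Check: all 14 open cells covered.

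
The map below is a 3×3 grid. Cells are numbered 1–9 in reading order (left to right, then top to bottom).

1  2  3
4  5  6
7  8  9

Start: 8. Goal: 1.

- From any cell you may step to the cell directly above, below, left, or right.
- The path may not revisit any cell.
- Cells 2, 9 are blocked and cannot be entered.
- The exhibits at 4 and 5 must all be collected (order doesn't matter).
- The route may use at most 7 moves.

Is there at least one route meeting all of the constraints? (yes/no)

One route that works: 8 → 5 → 4 → 1.

yes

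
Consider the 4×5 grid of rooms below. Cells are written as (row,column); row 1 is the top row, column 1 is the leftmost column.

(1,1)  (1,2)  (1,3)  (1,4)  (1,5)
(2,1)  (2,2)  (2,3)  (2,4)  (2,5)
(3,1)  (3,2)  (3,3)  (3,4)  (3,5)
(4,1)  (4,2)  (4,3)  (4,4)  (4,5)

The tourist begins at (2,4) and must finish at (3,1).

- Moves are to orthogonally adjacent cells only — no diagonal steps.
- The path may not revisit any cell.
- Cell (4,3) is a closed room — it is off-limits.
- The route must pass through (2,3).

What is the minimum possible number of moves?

Any route passes through (2,3) somewhere between (2,4) and (3,1). Summing Manhattan distances along the two legs ((2,4) → (2,3) → (3,1)) gives a lower bound of 1 + 3 = 4 moves.
A route of 4 moves achieves this: (2,4) → (2,3) → (3,3) → (3,2) → (3,1).
Since 4 matches the lower bound, it is optimal.

4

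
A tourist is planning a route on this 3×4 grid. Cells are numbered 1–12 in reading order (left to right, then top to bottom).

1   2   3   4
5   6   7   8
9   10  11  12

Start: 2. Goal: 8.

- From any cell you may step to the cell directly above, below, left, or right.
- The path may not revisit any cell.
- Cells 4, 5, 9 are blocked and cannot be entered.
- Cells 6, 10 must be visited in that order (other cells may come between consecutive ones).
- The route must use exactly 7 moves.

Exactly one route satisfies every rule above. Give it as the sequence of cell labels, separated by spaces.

2 3 7 6 10 11 12 8

The waypoints must appear in the order 6, 10, with no cell reused.
Route from 2: right 1 to 3, down 1 to 7, left 1 to 6, down 1 to 10, right 2 to 12, up 1 to 8 — 7 moves in all.
Check: order respected (6 at step 3, 10 at step 4); 7 moves as required.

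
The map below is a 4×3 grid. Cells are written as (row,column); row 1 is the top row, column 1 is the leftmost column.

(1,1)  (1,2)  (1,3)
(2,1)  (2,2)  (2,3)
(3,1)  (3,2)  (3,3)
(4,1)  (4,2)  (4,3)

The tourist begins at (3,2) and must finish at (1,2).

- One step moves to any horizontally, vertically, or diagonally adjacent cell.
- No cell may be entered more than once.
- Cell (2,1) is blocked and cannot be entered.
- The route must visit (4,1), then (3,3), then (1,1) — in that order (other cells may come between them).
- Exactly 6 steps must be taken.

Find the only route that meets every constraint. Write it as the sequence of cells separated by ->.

The waypoints must appear in the order (4,1), (3,3), (1,1), with no cell reused.
Route from (3,2): down-left 1 to (4,1), right 1 to (4,2), up-right 1 to (3,3), up-left 2 to (1,1), right 1 to (1,2) — 6 moves in all.
Check: order respected ((4,1) at step 1, (3,3) at step 3, (1,1) at step 5); 6 moves as required.

(3,2) -> (4,1) -> (4,2) -> (3,3) -> (2,2) -> (1,1) -> (1,2)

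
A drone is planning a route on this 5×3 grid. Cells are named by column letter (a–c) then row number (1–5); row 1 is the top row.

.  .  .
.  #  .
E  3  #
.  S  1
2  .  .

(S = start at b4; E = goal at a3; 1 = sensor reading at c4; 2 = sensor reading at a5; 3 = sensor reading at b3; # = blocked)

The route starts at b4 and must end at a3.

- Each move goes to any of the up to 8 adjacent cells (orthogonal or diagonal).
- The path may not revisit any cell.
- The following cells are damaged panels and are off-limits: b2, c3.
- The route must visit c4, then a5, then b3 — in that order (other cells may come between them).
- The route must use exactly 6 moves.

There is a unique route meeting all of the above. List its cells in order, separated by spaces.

b4 c4 b5 a5 a4 b3 a3

The waypoints must appear in the order c4, a5, b3, with no cell reused.
Route from b4: right to c4, down-left to b5, left to a5, up to a4, up-right to b3, left to a3 — 6 moves in all.
Check: order respected (1 at step 1, 2 at step 3, 3 at step 5); 6 moves as required.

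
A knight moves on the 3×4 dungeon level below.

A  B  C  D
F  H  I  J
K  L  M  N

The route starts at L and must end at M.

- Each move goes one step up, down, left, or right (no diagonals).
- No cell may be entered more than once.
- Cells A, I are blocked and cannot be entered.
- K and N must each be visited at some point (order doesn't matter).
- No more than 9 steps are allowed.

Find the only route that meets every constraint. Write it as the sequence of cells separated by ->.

L -> K -> F -> H -> B -> C -> D -> J -> N -> M

The budget equals the shortest possible length, so every move has to be on a shortest route through the required cells.
Route from L: left to K, up to F, right to H, up to B, 2× right (reaching D), 2× down (reaching N), left to M — 9 moves in all.
Check: all required cells visited; 9 ≤ 9 moves.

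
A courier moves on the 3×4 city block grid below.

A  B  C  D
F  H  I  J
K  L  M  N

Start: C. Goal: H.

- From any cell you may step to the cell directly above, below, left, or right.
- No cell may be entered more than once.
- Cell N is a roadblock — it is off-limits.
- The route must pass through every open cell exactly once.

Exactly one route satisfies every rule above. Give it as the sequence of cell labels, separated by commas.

C, D, J, I, M, L, K, F, A, B, H

Need to visit all 11 open cells exactly once, starting at C and ending at H.
Cell K has only two open neighbours (F and L), so the path must pass straight through it: one of those is the cell it's entered from and the other is where it exits.
Route from C: right to D, down to J, left to I, down to M, 2× left (reaching K), 2× up (reaching A), right to B, down to H — 10 moves in all.
Check: all 11 open cells covered.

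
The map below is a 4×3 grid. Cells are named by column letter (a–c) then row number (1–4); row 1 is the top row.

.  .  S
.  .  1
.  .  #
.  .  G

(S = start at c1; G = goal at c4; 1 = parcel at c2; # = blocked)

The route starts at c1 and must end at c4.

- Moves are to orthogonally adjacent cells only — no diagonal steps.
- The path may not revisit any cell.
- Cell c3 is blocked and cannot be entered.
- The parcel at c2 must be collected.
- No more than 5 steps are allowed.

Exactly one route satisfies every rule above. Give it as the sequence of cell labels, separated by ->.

c1 -> c2 -> b2 -> b3 -> b4 -> c4

Any route must reach c2 and still end at c4 within 5 moves, so the order of the required stops is forced.
Route from c1: down 1 to c2, left 1 to b2, down 2 to b4, right 1 to c4 — 5 moves in all.
Check: all required cells visited; 5 ≤ 5 moves.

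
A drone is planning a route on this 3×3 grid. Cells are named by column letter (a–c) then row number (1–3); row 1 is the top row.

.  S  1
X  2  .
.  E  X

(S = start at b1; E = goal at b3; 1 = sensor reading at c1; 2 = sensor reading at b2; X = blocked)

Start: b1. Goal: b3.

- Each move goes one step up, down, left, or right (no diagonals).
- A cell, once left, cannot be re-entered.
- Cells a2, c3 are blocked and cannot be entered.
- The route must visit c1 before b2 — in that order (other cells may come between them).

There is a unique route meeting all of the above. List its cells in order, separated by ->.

b1 -> c1 -> c2 -> b2 -> b3

The waypoints must appear in the order c1, b2, with no cell reused.
Route from b1: right to c1, down to c2, left to b2, down to b3 — 4 moves in all.
Check: order respected (1 at step 1, 2 at step 3).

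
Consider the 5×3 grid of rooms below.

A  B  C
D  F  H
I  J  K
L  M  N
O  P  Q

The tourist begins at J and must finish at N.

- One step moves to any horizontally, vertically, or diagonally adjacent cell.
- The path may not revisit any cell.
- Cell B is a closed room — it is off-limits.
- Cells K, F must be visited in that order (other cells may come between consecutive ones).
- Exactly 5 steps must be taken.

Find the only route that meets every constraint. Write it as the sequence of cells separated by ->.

The waypoints must appear in the order K, F, with no cell reused.
Route from J: right to K, up-left to F, down-left to I, down-right to M, right to N — 5 moves in all.
Check: order respected (K at step 1, F at step 2); 5 moves as required.

J -> K -> F -> I -> M -> N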